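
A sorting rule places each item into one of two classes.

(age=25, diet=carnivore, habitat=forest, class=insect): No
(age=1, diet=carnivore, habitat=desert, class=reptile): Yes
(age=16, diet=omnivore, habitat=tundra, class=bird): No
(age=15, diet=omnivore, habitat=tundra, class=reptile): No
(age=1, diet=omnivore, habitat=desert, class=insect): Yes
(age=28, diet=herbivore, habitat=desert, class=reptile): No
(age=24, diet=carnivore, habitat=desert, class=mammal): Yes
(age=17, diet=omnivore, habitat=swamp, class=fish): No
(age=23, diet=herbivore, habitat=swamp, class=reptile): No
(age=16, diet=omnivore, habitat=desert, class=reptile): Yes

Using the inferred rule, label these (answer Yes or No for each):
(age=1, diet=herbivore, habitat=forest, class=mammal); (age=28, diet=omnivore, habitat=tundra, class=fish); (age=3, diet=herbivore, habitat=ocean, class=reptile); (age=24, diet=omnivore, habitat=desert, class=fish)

No, No, No, Yes

The pattern is that an item is 'Yes' exactly when: habitat is desert AND age ≤ 24.
(age=1, diet=herbivore, habitat=forest, class=mammal): habitat is forest, age = 1 — does not fit, so No.
(age=28, diet=omnivore, habitat=tundra, class=fish): habitat is tundra, age = 28 — does not fit, so No.
(age=3, diet=herbivore, habitat=ocean, class=reptile): habitat is ocean, age = 3 — does not fit, so No.
(age=24, diet=omnivore, habitat=desert, class=fish): habitat is desert, age = 24 — satisfies this, so Yes.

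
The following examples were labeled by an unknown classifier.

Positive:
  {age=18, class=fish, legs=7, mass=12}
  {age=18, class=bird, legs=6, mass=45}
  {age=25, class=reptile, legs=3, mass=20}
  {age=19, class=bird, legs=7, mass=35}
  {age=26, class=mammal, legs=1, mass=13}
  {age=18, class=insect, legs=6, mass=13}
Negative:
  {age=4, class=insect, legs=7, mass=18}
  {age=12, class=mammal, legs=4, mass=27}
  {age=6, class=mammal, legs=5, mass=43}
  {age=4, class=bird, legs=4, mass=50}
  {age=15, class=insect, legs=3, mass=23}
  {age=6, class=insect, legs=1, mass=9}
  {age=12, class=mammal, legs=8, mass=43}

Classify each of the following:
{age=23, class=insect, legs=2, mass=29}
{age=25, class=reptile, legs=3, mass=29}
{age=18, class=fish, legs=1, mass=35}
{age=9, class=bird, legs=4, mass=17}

Positive, Positive, Positive, Negative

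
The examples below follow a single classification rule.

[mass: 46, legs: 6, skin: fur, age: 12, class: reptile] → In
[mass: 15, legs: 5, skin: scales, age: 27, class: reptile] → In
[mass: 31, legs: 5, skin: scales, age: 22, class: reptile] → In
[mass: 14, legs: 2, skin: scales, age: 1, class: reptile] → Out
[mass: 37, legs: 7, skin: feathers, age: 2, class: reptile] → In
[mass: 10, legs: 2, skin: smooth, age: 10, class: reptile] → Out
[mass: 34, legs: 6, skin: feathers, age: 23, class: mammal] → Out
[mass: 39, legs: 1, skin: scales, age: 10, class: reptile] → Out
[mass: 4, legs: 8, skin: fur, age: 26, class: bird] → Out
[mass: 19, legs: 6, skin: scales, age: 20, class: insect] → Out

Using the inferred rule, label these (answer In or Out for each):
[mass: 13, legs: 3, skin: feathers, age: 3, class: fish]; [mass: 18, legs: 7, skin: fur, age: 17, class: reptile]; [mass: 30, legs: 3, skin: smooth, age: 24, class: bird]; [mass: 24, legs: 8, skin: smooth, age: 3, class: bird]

Out, In, Out, Out

All 'In' examples share one property — class is reptile AND legs ≥ 5 — and every 'Out' example lacks it.
[mass: 13, legs: 3, skin: feathers, age: 3, class: fish]: Out (class is fish, legs = 3).
[mass: 18, legs: 7, skin: fur, age: 17, class: reptile]: In (class is reptile, legs = 7).
[mass: 30, legs: 3, skin: smooth, age: 24, class: bird]: Out (class is bird, legs = 3).
[mass: 24, legs: 8, skin: smooth, age: 3, class: bird]: Out (class is bird, legs = 8).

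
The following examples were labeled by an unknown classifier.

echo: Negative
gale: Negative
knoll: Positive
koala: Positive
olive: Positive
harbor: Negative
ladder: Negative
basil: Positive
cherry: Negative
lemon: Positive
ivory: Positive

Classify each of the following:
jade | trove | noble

'Positive' ⟺ odd length.
jade: length 4 — does not pass, so Negative. trove: length 5 — qualifies, so Positive. noble: length 5 — qualifies, so Positive.

Negative, Positive, Positive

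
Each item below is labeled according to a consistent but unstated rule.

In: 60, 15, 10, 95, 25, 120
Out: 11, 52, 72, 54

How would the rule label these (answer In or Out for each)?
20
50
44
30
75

In, In, Out, In, In

All 'In' examples share one property — multiple of 5 — and every 'Out' example lacks it.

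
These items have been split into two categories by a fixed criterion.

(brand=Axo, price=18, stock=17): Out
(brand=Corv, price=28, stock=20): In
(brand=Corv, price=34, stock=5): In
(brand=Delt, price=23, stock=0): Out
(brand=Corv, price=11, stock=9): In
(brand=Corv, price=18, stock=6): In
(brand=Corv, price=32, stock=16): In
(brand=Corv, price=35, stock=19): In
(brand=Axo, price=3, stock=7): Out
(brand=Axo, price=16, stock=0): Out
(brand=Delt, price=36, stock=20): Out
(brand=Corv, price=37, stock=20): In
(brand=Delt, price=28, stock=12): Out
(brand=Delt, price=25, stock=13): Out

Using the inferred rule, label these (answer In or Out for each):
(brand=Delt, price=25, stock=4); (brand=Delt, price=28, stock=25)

Out, Out

The classifier is using: brand is Corv.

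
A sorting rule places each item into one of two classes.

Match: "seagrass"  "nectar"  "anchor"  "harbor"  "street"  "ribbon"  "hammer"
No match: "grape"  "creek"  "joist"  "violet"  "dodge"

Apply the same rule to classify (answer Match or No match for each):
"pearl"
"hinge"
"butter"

No match, No match, Match

Every 'Match' example satisfies: even length AND contains 'r'. None of the 'No match' examples do.
"pearl": length 5, has 'r', lacks this property → No match.
"hinge": length 5, no 'r', lacks this property → No match.
"butter": length 6, has 'r', qualifies → Match.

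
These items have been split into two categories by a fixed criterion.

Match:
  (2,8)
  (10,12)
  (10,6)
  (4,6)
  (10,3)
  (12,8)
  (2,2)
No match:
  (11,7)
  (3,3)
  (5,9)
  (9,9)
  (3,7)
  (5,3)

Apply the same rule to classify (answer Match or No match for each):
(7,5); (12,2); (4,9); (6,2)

No match, Match, Match, Match

'Match' ⟺ first is even.
(7,5): first 7, does not satisfy this → No match.
(12,2): first 12, has this property → Match.
(4,9): first 4, has this property → Match.
(6,2): first 6, has this property → Match.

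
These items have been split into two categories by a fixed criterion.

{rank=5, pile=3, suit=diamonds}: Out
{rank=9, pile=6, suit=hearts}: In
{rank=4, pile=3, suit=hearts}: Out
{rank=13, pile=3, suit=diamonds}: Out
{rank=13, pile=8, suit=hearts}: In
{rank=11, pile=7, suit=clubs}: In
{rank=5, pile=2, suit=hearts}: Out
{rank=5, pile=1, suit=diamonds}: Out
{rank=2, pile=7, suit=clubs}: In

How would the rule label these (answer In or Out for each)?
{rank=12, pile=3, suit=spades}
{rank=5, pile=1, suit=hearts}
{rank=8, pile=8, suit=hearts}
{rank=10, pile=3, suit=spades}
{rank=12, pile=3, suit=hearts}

Out, Out, In, Out, Out

One predicate separates the groups cleanly: pile ≥ 6.
{rank=12, pile=3, suit=spades}: pile = 3 — does not satisfy this, so Out. {rank=5, pile=1, suit=hearts}: pile = 1 — does not satisfy this, so Out. {rank=8, pile=8, suit=hearts}: pile = 8 — checks out, so In. {rank=10, pile=3, suit=spades}: pile = 3 — does not satisfy this, so Out. {rank=12, pile=3, suit=hearts}: pile = 3 — does not satisfy this, so Out.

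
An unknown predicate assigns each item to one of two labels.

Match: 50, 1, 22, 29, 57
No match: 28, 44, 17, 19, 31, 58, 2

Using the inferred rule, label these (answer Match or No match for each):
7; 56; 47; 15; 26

The simplest hypothesis consistent with all the labels is: ≡ 1 (mod 7).

No match, No match, No match, Match, No match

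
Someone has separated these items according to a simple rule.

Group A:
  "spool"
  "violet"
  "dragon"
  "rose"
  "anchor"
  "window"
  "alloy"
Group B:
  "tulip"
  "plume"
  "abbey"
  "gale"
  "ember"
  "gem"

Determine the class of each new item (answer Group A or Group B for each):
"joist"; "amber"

Group A, Group B

Every 'Group A' example satisfies: contains 'o'. None of the 'Group B' examples do.
"joist" — has 'o', hence Group A. "amber" — no 'o', hence Group B.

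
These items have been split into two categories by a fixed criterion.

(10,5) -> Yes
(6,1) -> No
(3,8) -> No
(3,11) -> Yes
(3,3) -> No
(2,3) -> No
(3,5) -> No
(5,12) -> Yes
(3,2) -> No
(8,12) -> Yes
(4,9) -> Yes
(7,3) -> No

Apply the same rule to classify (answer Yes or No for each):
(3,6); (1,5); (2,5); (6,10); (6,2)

A rule that fits every label: sum ≥ 13 — true of each 'Yes' example, false of each 'No' one.
(3,6) — 3+6 = 9, hence No. (1,5) — 1+5 = 6, hence No. (2,5) — 2+5 = 7, hence No. (6,10) — 6+10 = 16, hence Yes. (6,2) — 6+2 = 8, hence No.

No, No, No, Yes, No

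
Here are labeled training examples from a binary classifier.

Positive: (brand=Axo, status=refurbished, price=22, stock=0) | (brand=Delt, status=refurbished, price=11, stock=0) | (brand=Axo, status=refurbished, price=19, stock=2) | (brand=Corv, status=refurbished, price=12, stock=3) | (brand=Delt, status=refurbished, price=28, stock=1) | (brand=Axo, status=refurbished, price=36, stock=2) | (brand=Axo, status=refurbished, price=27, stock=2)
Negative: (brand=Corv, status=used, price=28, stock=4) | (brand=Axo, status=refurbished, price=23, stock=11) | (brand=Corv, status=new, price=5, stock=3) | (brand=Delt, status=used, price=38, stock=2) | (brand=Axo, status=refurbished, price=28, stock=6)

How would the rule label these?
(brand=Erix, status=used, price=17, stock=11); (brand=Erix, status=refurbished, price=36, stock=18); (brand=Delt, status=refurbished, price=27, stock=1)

Negative, Negative, Positive

The rule appears to be: status is refurbished AND stock ≤ 3.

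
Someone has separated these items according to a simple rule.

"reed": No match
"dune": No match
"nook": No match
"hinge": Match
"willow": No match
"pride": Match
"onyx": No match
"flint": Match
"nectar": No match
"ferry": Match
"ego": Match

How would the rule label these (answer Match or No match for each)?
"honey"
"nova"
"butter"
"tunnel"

Match, No match, No match, No match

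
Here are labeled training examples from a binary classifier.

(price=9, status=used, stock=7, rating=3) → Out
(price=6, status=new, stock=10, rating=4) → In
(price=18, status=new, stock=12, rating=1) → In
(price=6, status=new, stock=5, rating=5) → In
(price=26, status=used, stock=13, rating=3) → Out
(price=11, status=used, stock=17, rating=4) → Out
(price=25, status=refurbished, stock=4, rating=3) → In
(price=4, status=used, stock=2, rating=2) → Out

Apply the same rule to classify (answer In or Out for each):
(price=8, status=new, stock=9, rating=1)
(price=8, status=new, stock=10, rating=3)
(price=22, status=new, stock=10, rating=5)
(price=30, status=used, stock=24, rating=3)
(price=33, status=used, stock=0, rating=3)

In, In, In, Out, Out

The common property of the 'In' items is: status is not used. No 'Out' item has it.
(price=8, status=new, stock=9, rating=1): status is new — has this property, so In. (price=8, status=new, stock=10, rating=3): status is new — has this property, so In. (price=22, status=new, stock=10, rating=5): status is new — has this property, so In. (price=30, status=used, stock=24, rating=3): status is used — does not pass, so Out. (price=33, status=used, stock=0, rating=3): status is used — does not pass, so Out.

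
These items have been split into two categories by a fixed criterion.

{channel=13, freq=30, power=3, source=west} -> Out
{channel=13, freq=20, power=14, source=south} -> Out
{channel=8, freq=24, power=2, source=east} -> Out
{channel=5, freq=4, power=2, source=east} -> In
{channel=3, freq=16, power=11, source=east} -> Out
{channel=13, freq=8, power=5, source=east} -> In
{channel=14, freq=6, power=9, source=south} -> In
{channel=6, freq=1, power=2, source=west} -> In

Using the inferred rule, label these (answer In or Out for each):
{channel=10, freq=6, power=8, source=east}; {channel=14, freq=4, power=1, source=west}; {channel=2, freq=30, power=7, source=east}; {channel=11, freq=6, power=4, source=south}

The rule appears to be: freq ≤ 8.

In, In, Out, In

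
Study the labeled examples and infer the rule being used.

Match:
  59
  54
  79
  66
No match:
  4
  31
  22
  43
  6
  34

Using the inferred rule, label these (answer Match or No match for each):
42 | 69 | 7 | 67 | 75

No match, Match, No match, Match, Match

The rule appears to be: at least 54.
42 — 42 < 54, hence No match. 69 — 69 ≥ 54, hence Match. 7 — 7 < 54, hence No match. 67 — 67 ≥ 54, hence Match. 75 — 75 ≥ 54, hence Match.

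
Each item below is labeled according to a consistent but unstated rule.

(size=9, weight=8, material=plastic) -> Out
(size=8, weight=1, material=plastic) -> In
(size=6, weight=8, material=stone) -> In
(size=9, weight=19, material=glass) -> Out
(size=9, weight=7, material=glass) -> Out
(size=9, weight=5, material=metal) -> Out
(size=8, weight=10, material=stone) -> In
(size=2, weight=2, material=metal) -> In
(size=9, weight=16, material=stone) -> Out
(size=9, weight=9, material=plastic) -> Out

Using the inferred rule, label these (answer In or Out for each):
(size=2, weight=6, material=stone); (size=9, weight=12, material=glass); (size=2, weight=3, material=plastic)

'In' ⟺ size ≤ 8.
(size=2, weight=6, material=stone) — size = 2, hence In.
(size=9, weight=12, material=glass) — size = 9, hence Out.
(size=2, weight=3, material=plastic) — size = 2, hence In.

In, Out, In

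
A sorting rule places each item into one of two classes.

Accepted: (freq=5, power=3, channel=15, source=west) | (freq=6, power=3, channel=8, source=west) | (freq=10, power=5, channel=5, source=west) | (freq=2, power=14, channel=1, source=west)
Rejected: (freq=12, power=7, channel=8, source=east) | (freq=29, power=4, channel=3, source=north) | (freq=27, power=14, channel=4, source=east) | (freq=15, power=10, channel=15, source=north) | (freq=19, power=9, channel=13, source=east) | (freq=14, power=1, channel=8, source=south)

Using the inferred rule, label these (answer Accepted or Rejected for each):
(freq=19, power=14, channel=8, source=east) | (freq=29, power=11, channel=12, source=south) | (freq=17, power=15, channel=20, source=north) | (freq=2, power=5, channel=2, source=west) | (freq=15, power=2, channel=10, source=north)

A rule that fits every label: source is west — true of each 'Accepted' example, false of each 'Rejected' one.
(freq=19, power=14, channel=8, source=east) → source is east → Rejected. (freq=29, power=11, channel=12, source=south) → source is south → Rejected. (freq=17, power=15, channel=20, source=north) → source is north → Rejected. (freq=2, power=5, channel=2, source=west) → source is west → Accepted. (freq=15, power=2, channel=10, source=north) → source is north → Rejected.

Rejected, Rejected, Rejected, Accepted, Rejected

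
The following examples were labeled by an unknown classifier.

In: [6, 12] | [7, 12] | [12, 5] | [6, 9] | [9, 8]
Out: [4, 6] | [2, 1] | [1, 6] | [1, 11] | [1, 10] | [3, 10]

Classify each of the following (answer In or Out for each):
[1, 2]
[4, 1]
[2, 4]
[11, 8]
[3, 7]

Out, Out, Out, In, Out

A rule that fits every label: sum ≥ 15 — true of each 'In' example, false of each 'Out' one.
[1, 2] — 1+2 = 3, hence Out.
[4, 1] — 4+1 = 5, hence Out.
[2, 4] — 2+4 = 6, hence Out.
[11, 8] — 11+8 = 19, hence In.
[3, 7] — 3+7 = 10, hence Out.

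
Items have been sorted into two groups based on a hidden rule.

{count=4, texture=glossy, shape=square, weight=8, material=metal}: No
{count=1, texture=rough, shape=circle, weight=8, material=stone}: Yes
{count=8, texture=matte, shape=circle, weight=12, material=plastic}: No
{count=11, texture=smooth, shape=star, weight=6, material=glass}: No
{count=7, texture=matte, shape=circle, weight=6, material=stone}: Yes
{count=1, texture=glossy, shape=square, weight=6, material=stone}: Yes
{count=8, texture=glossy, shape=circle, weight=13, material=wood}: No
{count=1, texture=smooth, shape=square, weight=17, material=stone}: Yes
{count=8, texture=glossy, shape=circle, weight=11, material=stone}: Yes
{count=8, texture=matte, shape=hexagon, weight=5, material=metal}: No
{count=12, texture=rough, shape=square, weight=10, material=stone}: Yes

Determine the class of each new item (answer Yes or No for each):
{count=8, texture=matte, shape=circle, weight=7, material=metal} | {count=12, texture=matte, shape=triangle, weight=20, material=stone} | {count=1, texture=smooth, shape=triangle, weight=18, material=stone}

No, Yes, Yes

The classifier is using: material is stone.
{count=8, texture=matte, shape=circle, weight=7, material=metal} — material is metal, hence No.
{count=12, texture=matte, shape=triangle, weight=20, material=stone} — material is stone, hence Yes.
{count=1, texture=smooth, shape=triangle, weight=18, material=stone} — material is stone, hence Yes.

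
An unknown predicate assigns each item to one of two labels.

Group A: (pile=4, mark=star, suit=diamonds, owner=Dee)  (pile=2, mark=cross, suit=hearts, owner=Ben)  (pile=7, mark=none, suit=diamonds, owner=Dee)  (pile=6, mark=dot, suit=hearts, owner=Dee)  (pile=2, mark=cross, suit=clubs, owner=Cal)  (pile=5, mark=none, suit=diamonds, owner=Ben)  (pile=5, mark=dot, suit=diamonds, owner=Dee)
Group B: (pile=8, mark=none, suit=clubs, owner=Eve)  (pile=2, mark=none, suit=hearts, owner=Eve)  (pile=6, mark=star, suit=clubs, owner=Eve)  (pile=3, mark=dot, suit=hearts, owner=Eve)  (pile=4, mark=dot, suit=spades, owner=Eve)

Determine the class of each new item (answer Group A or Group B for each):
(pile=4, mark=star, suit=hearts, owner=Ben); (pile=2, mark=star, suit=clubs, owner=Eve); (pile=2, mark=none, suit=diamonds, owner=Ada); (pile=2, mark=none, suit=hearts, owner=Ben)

Group A, Group B, Group A, Group A

The rule appears to be: owner is not Eve.
(pile=4, mark=star, suit=hearts, owner=Ben) → owner is Ben → Group A. (pile=2, mark=star, suit=clubs, owner=Eve) → owner is Eve → Group B. (pile=2, mark=none, suit=diamonds, owner=Ada) → owner is Ada → Group A. (pile=2, mark=none, suit=hearts, owner=Ben) → owner is Ben → Group A.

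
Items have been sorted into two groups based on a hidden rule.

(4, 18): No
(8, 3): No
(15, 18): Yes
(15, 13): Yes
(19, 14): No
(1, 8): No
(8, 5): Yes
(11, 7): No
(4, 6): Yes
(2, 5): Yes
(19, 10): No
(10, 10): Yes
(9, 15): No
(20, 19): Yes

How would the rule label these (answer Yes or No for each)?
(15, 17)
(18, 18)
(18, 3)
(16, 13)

Yes, Yes, No, Yes

All 'Yes' examples share one property — |first − second| ≤ 3 — and every 'No' example lacks it.
(15, 17) — |15−17| = 2, hence Yes. (18, 18) — |18−18| = 0, hence Yes. (18, 3) — |18−3| = 15, hence No. (16, 13) — |16−13| = 3, hence Yes.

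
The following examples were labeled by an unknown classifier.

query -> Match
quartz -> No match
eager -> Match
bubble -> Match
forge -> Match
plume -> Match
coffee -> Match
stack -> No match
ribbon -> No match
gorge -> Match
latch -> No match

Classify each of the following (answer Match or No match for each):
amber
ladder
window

Match, Match, No match

Checking candidate rules against both groups, what survives is: contains 'e'.
amber — has 'e', hence Match.
ladder — has 'e', hence Match.
window — no 'e', hence No match.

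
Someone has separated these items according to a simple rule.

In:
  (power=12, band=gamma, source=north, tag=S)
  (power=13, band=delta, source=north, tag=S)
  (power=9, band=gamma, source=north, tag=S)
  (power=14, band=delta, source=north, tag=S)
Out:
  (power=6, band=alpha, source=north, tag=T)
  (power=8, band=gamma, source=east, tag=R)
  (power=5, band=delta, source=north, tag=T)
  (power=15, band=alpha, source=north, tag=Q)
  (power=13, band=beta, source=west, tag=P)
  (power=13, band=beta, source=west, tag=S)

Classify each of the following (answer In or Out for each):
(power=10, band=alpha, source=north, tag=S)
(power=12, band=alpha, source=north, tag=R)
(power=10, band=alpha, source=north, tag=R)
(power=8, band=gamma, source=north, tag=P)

The classifier is using: tag is S AND source is north.
(power=10, band=alpha, source=north, tag=S): In (tag is S, source is north). (power=12, band=alpha, source=north, tag=R): Out (tag is R, source is north). (power=10, band=alpha, source=north, tag=R): Out (tag is R, source is north). (power=8, band=gamma, source=north, tag=P): Out (tag is P, source is north).

In, Out, Out, Out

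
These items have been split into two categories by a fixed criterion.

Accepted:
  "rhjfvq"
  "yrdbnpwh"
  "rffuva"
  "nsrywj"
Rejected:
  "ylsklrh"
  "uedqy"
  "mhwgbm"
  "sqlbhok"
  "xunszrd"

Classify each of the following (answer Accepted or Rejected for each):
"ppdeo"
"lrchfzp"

The distinguishing property — even length AND contains 'r' — holds for all the 'Accepted' cases and none of the 'Rejected' cases.

Rejected, Rejected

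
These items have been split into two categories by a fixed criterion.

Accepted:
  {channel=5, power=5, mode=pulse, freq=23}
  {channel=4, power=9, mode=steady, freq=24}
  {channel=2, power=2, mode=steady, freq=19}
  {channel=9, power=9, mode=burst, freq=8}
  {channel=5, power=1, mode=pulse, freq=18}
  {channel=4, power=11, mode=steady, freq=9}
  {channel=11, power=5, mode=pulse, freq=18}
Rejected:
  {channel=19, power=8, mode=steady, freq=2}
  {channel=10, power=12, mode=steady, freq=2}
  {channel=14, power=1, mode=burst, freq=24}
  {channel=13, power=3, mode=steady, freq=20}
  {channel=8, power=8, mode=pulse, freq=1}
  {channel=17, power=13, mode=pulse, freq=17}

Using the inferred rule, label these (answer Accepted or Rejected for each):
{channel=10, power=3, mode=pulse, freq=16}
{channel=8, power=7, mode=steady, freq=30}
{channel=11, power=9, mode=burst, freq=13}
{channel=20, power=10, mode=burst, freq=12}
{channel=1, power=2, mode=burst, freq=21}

All 'Accepted' examples share one property — freq ≥ 8 AND channel ≤ 11 — and every 'Rejected' example lacks it.

Accepted, Accepted, Accepted, Rejected, Accepted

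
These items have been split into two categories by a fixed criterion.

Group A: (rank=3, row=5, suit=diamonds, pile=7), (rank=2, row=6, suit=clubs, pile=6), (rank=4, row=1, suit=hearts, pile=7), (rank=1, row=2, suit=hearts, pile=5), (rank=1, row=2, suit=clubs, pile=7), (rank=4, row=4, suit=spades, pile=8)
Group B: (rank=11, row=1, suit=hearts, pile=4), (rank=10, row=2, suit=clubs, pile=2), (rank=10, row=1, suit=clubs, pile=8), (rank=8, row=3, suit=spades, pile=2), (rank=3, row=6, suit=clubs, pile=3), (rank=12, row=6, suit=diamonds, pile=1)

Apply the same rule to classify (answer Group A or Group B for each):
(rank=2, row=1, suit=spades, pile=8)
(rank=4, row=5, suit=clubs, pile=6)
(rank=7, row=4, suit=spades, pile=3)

Group A, Group A, Group B

One predicate separates the groups cleanly: pile ≥ 4 AND rank ≤ 4.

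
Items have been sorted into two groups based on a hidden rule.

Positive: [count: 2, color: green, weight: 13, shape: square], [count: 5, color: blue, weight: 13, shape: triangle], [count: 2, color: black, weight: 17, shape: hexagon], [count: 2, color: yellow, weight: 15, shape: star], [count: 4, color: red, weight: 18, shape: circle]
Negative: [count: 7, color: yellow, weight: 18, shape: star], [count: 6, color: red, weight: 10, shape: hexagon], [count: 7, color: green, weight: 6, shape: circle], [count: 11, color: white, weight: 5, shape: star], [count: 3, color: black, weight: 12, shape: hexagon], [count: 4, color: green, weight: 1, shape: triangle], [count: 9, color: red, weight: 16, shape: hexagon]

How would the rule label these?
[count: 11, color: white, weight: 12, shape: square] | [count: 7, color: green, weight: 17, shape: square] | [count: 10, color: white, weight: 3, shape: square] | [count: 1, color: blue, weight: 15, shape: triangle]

All 'Positive' examples share one property — weight ≥ 13 AND count ≤ 5 — and every 'Negative' example lacks it.

Negative, Negative, Negative, Positive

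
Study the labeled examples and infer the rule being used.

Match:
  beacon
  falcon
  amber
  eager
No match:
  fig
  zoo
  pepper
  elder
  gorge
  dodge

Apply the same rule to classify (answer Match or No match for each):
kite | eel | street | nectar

A rule that fits every label: contains 'a' — true of each 'Match' example, false of each 'No match' one.
No match: kite, since no 'a'. No match: eel, since no 'a'. No match: street, since no 'a'. Match: nectar, since has 'a'.

No match, No match, No match, Match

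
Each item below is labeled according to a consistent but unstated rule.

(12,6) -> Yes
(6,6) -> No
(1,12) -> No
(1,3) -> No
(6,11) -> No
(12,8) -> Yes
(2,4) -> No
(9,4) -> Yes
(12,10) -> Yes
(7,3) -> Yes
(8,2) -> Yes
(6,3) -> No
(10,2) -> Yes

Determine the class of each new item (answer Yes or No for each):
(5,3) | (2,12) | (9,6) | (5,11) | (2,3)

The distinguishing property — first ≥ 7 — holds for all the 'Yes' cases and none of the 'No' cases.
No: (5,3), since first 5.
No: (2,12), since first 2.
Yes: (9,6), since first 9.
No: (5,11), since first 5.
No: (2,3), since first 2.

No, No, Yes, No, No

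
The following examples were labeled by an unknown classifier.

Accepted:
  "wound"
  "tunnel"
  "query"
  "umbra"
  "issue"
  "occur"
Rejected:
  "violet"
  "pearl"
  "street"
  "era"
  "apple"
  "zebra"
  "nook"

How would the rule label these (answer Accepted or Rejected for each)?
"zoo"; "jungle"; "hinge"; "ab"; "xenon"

The distinguishing property — contains 'u' — holds for all the 'Accepted' cases and none of the 'Rejected' cases.
"zoo": no 'u', does not pass → Rejected.
"jungle": has 'u', has this property → Accepted.
"hinge": no 'u', does not pass → Rejected.
"ab": no 'u', does not pass → Rejected.
"xenon": no 'u', does not pass → Rejected.

Rejected, Accepted, Rejected, Rejected, Rejected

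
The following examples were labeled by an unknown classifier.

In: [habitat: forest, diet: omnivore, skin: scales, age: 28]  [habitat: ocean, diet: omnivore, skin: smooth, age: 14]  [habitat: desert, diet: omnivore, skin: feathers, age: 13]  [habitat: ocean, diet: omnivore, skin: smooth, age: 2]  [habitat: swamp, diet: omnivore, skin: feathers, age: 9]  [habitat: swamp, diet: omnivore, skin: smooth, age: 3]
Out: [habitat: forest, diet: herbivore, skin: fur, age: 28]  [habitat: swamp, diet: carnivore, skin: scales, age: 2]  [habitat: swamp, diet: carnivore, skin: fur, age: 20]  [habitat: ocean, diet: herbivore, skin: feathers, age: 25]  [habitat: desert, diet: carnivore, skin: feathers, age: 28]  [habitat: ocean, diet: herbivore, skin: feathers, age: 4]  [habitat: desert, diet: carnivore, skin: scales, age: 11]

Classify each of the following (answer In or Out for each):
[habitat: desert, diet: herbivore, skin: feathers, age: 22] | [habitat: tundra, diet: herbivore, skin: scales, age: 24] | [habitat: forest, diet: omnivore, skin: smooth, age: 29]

'In' ⟺ diet is omnivore.
[habitat: desert, diet: herbivore, skin: feathers, age: 22]: diet is herbivore — does not satisfy this, so Out.
[habitat: tundra, diet: herbivore, skin: scales, age: 24]: diet is herbivore — does not satisfy this, so Out.
[habitat: forest, diet: omnivore, skin: smooth, age: 29]: diet is omnivore — checks out, so In.

Out, Out, In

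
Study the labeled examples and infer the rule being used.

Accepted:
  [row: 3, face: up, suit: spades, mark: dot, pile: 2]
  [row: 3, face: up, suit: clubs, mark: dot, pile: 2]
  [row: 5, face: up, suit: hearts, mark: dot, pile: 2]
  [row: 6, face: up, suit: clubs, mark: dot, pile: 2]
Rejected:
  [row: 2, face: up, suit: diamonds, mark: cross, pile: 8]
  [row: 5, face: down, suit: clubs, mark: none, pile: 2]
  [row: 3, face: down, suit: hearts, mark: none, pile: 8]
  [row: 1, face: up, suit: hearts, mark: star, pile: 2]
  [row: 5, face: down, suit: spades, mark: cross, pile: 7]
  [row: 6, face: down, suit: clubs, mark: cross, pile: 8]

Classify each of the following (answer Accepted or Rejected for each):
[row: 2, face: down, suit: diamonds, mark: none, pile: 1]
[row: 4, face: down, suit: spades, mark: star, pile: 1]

Rejected, Rejected

The pattern is that an item is 'Accepted' exactly when: mark is dot.
[row: 2, face: down, suit: diamonds, mark: none, pile: 1]: mark is none — lacks this property, so Rejected.
[row: 4, face: down, suit: spades, mark: star, pile: 1]: mark is star — lacks this property, so Rejected.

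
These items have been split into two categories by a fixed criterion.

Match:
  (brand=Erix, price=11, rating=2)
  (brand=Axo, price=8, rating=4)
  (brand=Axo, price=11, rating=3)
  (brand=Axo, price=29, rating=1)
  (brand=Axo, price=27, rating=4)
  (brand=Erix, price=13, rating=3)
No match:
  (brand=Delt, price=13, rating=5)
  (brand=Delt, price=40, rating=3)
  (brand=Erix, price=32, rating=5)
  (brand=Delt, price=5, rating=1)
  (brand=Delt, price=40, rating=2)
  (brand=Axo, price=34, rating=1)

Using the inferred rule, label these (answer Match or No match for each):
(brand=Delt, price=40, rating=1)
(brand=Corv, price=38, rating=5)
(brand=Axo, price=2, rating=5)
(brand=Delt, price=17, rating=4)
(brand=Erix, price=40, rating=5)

No match, No match, Match, No match, No match

Every 'Match' example satisfies: brand is not Delt AND price ≤ 29. None of the 'No match' examples do.
(brand=Delt, price=40, rating=1) → brand is Delt, price = 40 → No match.
(brand=Corv, price=38, rating=5) → brand is Corv, price = 38 → No match.
(brand=Axo, price=2, rating=5) → brand is Axo, price = 2 → Match.
(brand=Delt, price=17, rating=4) → brand is Delt, price = 17 → No match.
(brand=Erix, price=40, rating=5) → brand is Erix, price = 40 → No match.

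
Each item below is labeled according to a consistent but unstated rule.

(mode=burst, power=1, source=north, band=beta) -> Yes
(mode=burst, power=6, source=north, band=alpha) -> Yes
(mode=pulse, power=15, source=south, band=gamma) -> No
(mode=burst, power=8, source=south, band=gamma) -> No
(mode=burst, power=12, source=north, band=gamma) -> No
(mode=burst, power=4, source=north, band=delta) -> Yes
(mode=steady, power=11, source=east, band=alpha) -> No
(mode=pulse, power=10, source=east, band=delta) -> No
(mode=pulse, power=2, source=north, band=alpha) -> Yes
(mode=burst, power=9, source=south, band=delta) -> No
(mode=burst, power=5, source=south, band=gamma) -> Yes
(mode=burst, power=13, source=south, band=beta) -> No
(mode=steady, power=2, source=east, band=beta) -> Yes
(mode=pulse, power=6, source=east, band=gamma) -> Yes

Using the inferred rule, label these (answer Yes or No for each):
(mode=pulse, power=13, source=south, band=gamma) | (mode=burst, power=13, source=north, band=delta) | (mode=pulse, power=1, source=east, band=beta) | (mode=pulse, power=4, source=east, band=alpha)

No, No, Yes, Yes

The pattern is that an item is 'Yes' exactly when: power ≤ 6.
(mode=pulse, power=13, source=south, band=gamma) — power = 13, hence No.
(mode=burst, power=13, source=north, band=delta) — power = 13, hence No.
(mode=pulse, power=1, source=east, band=beta) — power = 1, hence Yes.
(mode=pulse, power=4, source=east, band=alpha) — power = 4, hence Yes.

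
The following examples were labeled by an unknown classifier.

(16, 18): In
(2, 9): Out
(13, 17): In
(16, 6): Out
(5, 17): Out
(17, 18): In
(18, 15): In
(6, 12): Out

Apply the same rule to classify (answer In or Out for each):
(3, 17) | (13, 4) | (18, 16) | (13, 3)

Out, Out, In, Out

The pattern is that an item is 'In' exactly when: sum ≥ 30.
(3, 17): 3+17 = 20 — doesn't match, so Out. (13, 4): 13+4 = 17 — doesn't match, so Out. (18, 16): 18+16 = 34 — matches, so In. (13, 3): 13+3 = 16 — doesn't match, so Out.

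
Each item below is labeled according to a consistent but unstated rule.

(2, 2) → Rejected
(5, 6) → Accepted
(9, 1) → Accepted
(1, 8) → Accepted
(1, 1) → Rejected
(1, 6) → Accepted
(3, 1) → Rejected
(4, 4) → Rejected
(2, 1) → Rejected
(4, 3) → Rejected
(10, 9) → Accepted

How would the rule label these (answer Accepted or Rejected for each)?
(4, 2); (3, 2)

The pattern is that an item is 'Accepted' exactly when: max ≥ 5.
(4, 2): Rejected (max 4).
(3, 2): Rejected (max 3).

Rejected, Rejected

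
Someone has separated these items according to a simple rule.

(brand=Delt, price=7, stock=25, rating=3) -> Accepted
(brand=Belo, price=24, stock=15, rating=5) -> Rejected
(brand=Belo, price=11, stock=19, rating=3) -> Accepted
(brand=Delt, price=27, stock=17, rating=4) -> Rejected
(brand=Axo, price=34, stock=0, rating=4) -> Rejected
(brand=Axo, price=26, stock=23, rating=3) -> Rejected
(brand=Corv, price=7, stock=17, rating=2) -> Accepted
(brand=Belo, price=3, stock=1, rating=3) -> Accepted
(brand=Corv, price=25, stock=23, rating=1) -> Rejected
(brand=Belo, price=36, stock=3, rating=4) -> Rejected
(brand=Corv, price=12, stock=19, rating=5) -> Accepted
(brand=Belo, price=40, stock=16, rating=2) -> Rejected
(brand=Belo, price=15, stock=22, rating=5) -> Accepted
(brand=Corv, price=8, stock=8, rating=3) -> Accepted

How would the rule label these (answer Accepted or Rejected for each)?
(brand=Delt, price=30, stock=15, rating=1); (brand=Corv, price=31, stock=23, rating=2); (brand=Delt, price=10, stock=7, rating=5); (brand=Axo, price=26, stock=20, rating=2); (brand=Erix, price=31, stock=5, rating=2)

One predicate separates the groups cleanly: price ≤ 15.
(brand=Delt, price=30, stock=15, rating=1): price = 30, doesn't match → Rejected.
(brand=Corv, price=31, stock=23, rating=2): price = 31, doesn't match → Rejected.
(brand=Delt, price=10, stock=7, rating=5): price = 10, qualifies → Accepted.
(brand=Axo, price=26, stock=20, rating=2): price = 26, doesn't match → Rejected.
(brand=Erix, price=31, stock=5, rating=2): price = 31, doesn't match → Rejected.

Rejected, Rejected, Accepted, Rejected, Rejected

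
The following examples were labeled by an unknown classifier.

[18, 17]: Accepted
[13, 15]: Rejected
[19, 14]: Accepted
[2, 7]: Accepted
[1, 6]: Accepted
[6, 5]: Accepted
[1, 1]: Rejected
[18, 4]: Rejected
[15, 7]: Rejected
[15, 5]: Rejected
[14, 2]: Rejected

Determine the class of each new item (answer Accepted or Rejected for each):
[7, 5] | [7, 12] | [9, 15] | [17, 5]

Rejected, Accepted, Rejected, Rejected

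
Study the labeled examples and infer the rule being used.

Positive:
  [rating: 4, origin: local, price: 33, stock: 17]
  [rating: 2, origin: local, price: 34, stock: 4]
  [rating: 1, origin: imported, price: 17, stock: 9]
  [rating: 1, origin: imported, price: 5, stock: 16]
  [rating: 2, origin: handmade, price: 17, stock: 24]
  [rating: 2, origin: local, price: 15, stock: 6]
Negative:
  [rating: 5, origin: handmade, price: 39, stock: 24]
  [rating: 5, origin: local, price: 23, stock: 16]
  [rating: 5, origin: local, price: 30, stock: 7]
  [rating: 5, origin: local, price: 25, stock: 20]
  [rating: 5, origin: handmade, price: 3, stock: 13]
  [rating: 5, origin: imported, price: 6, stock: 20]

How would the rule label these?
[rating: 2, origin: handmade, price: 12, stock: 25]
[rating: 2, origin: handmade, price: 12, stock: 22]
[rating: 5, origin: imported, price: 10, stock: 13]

The distinguishing property — rating ≤ 4 — holds for all the 'Positive' cases and none of the 'Negative' cases.
[rating: 2, origin: handmade, price: 12, stock: 25]: rating = 2 — checks out, so Positive.
[rating: 2, origin: handmade, price: 12, stock: 22]: rating = 2 — checks out, so Positive.
[rating: 5, origin: imported, price: 10, stock: 13]: rating = 5 — doesn't qualify, so Negative.

Positive, Positive, Negative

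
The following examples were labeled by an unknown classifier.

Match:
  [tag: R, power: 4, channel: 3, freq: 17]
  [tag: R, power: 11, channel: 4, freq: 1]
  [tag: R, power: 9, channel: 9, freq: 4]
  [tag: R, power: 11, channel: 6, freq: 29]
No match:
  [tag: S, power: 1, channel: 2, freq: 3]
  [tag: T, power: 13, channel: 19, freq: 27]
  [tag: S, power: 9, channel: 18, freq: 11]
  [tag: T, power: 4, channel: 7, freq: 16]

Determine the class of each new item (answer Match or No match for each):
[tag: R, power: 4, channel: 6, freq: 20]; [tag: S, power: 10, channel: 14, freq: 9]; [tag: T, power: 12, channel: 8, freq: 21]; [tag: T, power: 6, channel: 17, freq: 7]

Match, No match, No match, No match

Rule: tag is R. This holds for each 'Match' example and fails for each 'No match' one.
[tag: R, power: 4, channel: 6, freq: 20]: tag is R, has this property → Match.
[tag: S, power: 10, channel: 14, freq: 9]: tag is S, fails the rule → No match.
[tag: T, power: 12, channel: 8, freq: 21]: tag is T, fails the rule → No match.
[tag: T, power: 6, channel: 17, freq: 7]: tag is T, fails the rule → No match.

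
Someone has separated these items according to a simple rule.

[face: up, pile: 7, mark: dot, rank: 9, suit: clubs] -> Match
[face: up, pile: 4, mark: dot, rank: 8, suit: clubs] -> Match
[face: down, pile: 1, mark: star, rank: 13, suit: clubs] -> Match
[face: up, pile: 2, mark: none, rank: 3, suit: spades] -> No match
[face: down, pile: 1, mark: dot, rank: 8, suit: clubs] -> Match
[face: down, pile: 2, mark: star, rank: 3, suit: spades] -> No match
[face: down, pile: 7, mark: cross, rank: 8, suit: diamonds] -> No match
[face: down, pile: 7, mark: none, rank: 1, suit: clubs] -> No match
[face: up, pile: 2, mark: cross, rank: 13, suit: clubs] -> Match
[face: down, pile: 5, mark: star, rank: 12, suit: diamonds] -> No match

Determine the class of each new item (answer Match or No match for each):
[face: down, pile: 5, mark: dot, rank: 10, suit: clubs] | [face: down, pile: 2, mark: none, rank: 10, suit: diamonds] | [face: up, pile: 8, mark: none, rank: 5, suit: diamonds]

Match, No match, No match

The distinguishing property — suit is clubs AND rank ≥ 3 — holds for all the 'Match' cases and none of the 'No match' cases.
Match: [face: down, pile: 5, mark: dot, rank: 10, suit: clubs], since suit is clubs, rank = 10.
No match: [face: down, pile: 2, mark: none, rank: 10, suit: diamonds], since suit is diamonds, rank = 10.
No match: [face: up, pile: 8, mark: none, rank: 5, suit: diamonds], since suit is diamonds, rank = 5.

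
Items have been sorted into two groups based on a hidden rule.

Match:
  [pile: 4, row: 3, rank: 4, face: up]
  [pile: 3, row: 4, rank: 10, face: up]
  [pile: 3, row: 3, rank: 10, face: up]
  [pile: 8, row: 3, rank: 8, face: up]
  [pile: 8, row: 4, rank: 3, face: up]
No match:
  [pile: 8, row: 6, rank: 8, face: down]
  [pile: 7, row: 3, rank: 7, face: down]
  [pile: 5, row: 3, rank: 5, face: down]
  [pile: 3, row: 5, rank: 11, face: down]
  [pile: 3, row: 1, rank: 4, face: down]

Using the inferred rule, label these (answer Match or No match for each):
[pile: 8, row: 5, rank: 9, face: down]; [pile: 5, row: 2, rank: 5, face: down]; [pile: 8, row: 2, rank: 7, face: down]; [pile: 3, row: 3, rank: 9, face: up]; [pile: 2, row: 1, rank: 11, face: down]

A rule that fits every label: face is up — true of each 'Match' example, false of each 'No match' one.

No match, No match, No match, Match, No match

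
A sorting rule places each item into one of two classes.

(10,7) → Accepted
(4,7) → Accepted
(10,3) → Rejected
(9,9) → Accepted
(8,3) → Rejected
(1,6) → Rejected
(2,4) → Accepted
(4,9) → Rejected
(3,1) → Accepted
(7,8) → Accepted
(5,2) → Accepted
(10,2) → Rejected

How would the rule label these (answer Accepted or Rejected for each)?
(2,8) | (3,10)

A rule that fits every label: |first − second| ≤ 3 — true of each 'Accepted' example, false of each 'Rejected' one.
(2,8) → |2−8| = 6 → Rejected. (3,10) → |3−10| = 7 → Rejected.

Rejected, Rejected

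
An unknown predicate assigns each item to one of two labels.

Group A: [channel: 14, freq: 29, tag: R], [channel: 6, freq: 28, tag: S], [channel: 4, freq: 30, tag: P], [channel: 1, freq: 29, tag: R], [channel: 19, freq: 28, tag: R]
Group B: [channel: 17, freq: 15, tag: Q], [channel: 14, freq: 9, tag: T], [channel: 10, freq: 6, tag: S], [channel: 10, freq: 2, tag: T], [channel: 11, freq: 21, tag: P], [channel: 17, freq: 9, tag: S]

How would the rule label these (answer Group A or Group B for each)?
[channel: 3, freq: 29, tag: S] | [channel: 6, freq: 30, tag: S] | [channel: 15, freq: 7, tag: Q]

The simplest hypothesis consistent with all the labels is: freq ≥ 28.
[channel: 3, freq: 29, tag: S]: freq = 29 — meets the rule, so Group A.
[channel: 6, freq: 30, tag: S]: freq = 30 — meets the rule, so Group A.
[channel: 15, freq: 7, tag: Q]: freq = 7 — doesn't match, so Group B.

Group A, Group A, Group B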